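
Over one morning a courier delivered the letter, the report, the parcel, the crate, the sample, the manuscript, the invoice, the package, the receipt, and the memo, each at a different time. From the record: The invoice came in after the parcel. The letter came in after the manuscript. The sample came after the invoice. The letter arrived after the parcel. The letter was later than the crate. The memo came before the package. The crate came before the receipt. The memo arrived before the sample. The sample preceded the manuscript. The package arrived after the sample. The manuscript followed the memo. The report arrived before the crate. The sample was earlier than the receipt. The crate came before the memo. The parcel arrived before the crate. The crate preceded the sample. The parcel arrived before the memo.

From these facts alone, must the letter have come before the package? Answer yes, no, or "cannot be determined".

No chain of stated constraints runs from the letter to the package, and none runs from the package to the letter either.
So the relative order of the letter and the package is not fixed by the given facts.

cannot be determined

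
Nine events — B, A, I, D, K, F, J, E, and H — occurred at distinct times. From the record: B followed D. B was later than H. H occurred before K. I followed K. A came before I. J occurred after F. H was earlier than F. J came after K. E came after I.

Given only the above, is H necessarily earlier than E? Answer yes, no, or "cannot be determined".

Chain the constraints: H → K → I → E. Each link is directly stated, so H comes before E.

yes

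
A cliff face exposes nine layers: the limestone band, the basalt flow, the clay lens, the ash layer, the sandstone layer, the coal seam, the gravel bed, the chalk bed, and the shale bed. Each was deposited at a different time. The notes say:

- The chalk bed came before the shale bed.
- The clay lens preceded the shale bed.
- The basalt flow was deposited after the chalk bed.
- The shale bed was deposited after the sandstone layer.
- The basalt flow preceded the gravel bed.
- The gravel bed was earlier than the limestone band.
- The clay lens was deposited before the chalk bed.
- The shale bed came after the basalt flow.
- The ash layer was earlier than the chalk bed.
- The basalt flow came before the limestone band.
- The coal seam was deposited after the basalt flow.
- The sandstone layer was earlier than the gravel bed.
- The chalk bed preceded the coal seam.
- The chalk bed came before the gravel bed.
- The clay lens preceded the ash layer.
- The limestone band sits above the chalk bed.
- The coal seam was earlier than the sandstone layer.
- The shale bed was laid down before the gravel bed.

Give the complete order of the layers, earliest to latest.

The constraints fix every adjacent pair, so only one ordering works:
the clay lens → the ash layer → the chalk bed → the basalt flow → the coal seam → the sandstone layer → the shale bed → the gravel bed → the limestone band.

the clay lens, the ash layer, the chalk bed, the basalt flow, the coal seam, the sandstone layer, the shale bed, the gravel bed, the limestone band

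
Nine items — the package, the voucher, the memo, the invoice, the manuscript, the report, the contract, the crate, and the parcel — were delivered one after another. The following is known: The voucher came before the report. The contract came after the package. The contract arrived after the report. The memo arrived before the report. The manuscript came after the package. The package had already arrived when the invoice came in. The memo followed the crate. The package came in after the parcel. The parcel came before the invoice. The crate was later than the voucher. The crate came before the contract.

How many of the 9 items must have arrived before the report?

3

Directly stated before the report: the memo and the voucher.
The crate reaches the report via the crate → the memo → the report.
No chain forces the manuscript (or any of the others) ahead of the report.
That's the crate, the memo, and the voucher — 3 in all.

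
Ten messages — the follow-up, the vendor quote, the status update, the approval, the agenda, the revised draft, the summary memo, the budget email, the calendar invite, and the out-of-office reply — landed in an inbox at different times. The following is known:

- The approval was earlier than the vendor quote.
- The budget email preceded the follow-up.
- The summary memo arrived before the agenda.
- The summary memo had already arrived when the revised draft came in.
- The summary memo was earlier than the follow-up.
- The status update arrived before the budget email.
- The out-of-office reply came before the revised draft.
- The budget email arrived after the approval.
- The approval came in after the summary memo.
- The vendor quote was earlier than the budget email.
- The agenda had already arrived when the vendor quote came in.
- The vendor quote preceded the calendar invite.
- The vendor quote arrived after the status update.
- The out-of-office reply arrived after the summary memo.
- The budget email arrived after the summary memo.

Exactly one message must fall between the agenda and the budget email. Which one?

the vendor quote

Tracing the constraints gives the agenda → the vendor quote → the budget email, so the vendor quote sits after the agenda and before the budget email.
No other message is forced both after the agenda and before the budget email.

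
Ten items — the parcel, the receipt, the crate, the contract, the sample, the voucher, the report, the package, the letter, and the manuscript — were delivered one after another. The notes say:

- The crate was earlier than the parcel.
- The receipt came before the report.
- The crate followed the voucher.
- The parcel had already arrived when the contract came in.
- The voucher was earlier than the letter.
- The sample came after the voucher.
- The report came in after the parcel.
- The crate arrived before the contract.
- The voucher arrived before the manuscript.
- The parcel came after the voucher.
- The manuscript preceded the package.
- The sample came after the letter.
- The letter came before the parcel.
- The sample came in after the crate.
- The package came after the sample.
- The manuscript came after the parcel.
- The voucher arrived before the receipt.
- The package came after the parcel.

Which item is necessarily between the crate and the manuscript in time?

Tracing the constraints gives the crate → the parcel → the manuscript, so the parcel sits after the crate and before the manuscript.
No other item is forced both after the crate and before the manuscript.

the parcel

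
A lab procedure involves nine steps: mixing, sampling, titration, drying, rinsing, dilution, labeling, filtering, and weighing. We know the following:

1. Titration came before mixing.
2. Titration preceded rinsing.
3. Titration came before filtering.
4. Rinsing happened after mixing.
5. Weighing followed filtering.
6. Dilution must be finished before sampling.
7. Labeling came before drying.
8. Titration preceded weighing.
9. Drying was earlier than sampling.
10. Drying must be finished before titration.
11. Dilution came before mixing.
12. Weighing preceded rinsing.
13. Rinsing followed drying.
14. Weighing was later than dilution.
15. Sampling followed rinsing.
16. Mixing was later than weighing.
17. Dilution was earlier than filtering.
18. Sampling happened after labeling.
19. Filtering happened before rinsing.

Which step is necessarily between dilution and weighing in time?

Tracing the constraints gives dilution → filtering → weighing, so filtering sits after dilution and before weighing.
No other step is forced both after dilution and before weighing.

filtering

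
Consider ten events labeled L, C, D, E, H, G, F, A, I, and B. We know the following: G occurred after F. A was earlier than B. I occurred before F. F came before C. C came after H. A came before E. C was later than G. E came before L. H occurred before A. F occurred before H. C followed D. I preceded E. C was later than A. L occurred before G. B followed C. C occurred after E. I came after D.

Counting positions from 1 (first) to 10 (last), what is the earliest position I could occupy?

2

D must come before I — 1 forced predecessor.
Nothing else is forced ahead of I, so its earliest slot is position 1 + 1 = 2.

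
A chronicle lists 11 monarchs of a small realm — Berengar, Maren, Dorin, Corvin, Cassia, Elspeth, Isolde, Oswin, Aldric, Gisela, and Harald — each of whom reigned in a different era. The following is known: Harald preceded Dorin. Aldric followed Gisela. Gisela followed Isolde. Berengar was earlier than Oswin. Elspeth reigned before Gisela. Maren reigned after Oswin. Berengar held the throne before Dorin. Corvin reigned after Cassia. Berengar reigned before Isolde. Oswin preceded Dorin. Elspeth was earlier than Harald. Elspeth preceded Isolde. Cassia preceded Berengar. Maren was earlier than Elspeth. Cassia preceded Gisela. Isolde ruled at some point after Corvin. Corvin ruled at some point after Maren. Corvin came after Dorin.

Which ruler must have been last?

Every other ruler has a chain of constraints placing them before Aldric, so Aldric is last.

Aldric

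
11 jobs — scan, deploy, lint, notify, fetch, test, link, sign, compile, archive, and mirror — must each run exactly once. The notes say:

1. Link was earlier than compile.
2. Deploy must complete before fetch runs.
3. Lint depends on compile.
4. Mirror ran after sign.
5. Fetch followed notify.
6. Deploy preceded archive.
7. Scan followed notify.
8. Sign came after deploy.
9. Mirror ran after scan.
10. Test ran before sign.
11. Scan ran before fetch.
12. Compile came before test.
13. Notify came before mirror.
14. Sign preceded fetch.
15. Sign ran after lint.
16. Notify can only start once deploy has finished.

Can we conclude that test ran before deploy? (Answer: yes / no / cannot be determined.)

No chain of stated constraints runs from test to deploy, and none runs from deploy to test either.
So the relative order of test and deploy is not fixed by the given facts.

cannot be determined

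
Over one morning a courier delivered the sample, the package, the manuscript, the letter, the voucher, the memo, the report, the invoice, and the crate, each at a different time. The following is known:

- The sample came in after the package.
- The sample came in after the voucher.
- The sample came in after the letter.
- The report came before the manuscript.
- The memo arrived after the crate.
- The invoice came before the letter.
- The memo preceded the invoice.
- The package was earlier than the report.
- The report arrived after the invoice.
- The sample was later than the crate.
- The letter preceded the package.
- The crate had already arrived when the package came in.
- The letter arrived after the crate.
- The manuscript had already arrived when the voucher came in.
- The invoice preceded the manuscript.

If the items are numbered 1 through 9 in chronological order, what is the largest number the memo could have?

2

The memo must come before the invoice, the letter, the manuscript, the package, the report, the sample, and the voucher — 7 items forced after it.
Everything else can be placed before the memo in some valid order, so the memo can sit as late as position 9 − 7 = 2.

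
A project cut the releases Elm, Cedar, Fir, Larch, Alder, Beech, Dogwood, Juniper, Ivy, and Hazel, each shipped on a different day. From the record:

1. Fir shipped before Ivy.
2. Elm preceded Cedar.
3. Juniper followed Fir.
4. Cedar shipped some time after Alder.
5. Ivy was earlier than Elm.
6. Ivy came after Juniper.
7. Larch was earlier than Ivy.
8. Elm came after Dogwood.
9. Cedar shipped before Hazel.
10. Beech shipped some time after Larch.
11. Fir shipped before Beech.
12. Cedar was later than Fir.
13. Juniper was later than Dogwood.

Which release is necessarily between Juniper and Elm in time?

Tracing the constraints gives Juniper → Ivy → Elm, so Ivy sits after Juniper and before Elm.
No other release is forced both after Juniper and before Elm.

Ivy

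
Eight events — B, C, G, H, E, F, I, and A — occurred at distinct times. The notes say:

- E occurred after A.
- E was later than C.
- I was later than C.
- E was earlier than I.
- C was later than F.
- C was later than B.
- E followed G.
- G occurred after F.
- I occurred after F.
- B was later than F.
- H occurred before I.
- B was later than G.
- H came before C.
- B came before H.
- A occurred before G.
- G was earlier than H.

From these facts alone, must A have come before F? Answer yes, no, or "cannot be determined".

No chain of stated constraints runs from A to F, and none runs from F to A either.
So the relative order of A and F is not fixed by the given facts.

cannot be determined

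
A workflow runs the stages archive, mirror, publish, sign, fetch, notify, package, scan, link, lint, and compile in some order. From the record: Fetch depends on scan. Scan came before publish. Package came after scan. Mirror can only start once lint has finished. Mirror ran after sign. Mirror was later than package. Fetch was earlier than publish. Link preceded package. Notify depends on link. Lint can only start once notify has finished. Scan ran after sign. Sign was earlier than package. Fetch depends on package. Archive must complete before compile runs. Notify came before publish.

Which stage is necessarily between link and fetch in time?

Tracing the constraints gives link → package → fetch, so package sits after link and before fetch.
No other stage is forced both after link and before fetch.

package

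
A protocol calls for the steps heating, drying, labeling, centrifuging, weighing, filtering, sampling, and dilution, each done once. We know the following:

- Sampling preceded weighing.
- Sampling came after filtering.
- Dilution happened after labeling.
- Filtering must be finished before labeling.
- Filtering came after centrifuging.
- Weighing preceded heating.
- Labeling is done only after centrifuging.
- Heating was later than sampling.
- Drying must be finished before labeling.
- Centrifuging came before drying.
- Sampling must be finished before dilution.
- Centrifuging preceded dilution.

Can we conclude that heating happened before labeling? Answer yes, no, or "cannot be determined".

No chain of stated constraints runs from heating to labeling, and none runs from labeling to heating either.
So the relative order of heating and labeling is not fixed by the given facts.

cannot be determined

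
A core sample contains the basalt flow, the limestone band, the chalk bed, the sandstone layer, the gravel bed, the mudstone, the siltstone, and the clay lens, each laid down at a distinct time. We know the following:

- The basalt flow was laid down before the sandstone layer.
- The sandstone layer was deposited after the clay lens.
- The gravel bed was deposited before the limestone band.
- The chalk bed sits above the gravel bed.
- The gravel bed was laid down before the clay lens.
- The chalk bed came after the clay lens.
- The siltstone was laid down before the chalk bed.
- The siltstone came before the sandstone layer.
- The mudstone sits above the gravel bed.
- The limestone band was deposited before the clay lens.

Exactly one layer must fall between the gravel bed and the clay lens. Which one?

the limestone band

Tracing the constraints gives the gravel bed → the limestone band → the clay lens, so the limestone band sits after the gravel bed and before the clay lens.
No other layer is forced both after the gravel bed and before the clay lens.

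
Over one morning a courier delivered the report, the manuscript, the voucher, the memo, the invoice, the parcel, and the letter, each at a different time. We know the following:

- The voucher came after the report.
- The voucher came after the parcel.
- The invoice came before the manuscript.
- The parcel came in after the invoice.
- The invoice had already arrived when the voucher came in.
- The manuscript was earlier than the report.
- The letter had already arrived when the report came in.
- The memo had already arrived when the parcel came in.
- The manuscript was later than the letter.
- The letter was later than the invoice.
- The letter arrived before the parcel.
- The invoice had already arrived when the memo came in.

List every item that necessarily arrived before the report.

Directly stated before the report: the letter and the manuscript.
The invoice reaches the report via the invoice → the manuscript → the report.
No chain forces the parcel (or any of the others) ahead of the report.

the invoice, the letter, the manuscript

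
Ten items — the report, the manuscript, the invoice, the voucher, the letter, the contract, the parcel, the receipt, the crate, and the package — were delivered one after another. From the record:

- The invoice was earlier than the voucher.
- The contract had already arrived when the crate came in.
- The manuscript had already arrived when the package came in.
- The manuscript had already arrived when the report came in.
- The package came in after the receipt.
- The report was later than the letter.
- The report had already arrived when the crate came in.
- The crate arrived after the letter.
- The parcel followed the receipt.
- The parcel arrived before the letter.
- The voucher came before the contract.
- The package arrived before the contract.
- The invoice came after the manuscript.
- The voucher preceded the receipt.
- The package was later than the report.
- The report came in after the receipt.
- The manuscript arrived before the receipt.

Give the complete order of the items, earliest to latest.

The constraints fix every adjacent pair, so only one ordering works:
the manuscript → the invoice → the voucher → the receipt → the parcel → the letter → the report → the package → the contract → the crate.

the manuscript, the invoice, the voucher, the receipt, the parcel, the letter, the report, the package, the contract, the crate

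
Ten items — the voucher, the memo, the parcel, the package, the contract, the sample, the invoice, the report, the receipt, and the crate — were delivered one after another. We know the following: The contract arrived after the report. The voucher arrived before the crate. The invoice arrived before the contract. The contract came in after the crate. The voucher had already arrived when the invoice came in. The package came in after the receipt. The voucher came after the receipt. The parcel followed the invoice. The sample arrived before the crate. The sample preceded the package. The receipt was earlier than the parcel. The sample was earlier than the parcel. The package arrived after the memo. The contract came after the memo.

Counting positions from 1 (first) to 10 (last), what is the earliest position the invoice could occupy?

The receipt and the voucher must both come before the invoice — 2 forced predecessors.
Nothing else is forced ahead of the invoice, so its earliest slot is position 2 + 1 = 3.

3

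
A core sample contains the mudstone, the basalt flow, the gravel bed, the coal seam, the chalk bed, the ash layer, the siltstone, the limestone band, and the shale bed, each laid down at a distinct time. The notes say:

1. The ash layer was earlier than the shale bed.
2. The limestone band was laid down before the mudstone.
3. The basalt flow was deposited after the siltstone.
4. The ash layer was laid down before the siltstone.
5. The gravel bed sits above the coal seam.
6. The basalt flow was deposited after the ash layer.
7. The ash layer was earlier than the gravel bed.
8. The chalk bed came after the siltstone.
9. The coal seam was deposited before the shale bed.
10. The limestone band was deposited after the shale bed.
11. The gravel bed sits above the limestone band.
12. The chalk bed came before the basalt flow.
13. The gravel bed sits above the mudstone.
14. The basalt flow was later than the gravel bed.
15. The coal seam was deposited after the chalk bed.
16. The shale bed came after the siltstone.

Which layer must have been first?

the ash layer

The ash layer has a chain of constraints placing it before every other layer, so the ash layer must be first.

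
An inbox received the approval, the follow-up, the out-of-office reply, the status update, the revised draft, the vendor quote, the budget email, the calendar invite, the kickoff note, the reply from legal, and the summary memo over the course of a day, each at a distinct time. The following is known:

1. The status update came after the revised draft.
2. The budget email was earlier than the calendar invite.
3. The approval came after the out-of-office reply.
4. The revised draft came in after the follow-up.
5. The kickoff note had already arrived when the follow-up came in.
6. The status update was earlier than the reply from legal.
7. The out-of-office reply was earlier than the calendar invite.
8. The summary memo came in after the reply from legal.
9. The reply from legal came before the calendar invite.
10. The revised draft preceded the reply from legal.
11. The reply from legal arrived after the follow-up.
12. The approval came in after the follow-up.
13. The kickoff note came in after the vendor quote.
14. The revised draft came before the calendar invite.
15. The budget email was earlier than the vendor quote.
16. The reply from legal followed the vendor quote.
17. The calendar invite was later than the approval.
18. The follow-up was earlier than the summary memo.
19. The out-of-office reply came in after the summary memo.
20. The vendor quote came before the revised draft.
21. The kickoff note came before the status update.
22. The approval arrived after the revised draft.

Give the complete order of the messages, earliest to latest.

the budget email, the vendor quote, the kickoff note, the follow-up, the revised draft, the status update, the reply from legal, the summary memo, the out-of-office reply, the approval, the calendar invite

The constraints fix every adjacent pair, so only one ordering works:
the budget email → the vendor quote → the kickoff note → the follow-up → the revised draft → the status update → the reply from legal → the summary memo → the out-of-office reply → the approval → the calendar invite.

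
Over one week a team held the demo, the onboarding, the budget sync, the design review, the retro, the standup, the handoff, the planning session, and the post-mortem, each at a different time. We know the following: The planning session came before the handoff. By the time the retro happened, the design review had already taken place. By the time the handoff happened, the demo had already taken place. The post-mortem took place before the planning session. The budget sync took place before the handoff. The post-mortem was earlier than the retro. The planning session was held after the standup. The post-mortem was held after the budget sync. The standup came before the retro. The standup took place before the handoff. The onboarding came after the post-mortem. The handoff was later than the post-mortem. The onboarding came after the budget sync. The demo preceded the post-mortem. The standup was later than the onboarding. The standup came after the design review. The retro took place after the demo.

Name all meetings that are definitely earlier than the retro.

Directly stated before the retro: the demo, the design review, the post-mortem, and the standup.
The budget sync reaches the retro via the budget sync → the post-mortem → the retro.
The onboarding reaches the retro via the onboarding → the standup → the retro.

the budget sync, the demo, the design review, the onboarding, the post-mortem, the standup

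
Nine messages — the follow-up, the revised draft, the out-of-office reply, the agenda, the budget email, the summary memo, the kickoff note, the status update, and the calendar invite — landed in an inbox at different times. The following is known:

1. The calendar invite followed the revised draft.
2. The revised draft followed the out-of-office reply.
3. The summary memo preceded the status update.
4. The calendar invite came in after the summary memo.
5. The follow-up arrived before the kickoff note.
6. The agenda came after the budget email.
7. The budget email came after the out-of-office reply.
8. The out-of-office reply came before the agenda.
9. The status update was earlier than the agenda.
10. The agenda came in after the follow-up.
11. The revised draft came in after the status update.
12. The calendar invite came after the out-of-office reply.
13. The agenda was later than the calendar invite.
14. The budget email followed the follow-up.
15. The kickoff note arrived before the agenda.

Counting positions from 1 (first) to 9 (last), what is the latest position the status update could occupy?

The status update must come before the agenda, the calendar invite, and the revised draft — 3 messages forced after it.
Everything else can be placed before the status update in some valid order, so the status update can sit as late as position 9 − 3 = 6.

6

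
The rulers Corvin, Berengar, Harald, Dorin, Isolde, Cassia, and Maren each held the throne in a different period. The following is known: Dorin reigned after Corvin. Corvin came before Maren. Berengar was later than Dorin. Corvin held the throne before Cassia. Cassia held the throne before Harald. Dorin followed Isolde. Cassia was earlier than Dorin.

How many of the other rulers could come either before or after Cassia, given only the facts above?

Forced before Cassia: Corvin; forced after Cassia: Berengar, Dorin, and Harald.
That leaves Isolde and Maren with no forced order relative to Cassia — 2.

2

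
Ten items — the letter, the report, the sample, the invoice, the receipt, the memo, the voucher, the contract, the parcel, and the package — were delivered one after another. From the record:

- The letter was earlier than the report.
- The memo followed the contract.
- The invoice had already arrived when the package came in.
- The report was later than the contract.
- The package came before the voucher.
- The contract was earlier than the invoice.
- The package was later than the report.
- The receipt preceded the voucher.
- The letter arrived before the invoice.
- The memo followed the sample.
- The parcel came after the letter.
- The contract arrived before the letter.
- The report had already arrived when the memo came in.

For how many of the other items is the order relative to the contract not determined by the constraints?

2

Forced after the contract: the invoice, the letter, the memo, the package, the parcel, the report, and the voucher.
That leaves the receipt and the sample with no forced order relative to the contract — 2.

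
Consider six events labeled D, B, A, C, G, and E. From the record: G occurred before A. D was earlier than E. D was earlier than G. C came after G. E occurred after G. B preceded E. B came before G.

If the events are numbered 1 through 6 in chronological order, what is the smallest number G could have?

3

B and D must both come before G — 2 forced predecessors.
Nothing else is forced ahead of G, so its earliest slot is position 2 + 1 = 3.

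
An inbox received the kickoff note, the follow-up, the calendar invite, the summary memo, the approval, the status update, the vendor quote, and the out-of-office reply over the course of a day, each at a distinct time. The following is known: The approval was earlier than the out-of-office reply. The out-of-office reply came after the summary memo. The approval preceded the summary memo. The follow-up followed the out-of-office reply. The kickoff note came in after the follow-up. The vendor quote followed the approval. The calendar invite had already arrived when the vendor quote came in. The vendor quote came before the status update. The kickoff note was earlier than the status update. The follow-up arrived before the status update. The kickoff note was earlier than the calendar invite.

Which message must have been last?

Every other message has a chain of constraints placing it before the status update, so the status update is last.

the status update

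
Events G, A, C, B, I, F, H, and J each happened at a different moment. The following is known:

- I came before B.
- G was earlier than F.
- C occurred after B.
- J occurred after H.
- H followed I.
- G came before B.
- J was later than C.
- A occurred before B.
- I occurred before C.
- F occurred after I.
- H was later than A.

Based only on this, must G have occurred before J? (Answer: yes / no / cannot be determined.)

yes

Chain the constraints: G → B → C → J. Each link is directly stated, so G comes before J.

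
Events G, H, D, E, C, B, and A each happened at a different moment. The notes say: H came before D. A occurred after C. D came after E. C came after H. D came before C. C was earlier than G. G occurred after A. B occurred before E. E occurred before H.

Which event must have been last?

Every other event has a chain of constraints placing it before G, so G is last.

G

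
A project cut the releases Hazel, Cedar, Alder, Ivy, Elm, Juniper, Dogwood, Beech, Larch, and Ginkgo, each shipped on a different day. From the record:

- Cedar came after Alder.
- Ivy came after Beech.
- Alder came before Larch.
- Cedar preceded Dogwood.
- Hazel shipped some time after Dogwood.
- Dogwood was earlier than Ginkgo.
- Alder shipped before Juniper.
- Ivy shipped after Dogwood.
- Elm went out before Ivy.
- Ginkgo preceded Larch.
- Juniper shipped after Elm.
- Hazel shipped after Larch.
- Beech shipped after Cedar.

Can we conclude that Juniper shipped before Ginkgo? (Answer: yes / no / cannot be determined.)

No chain of stated constraints runs from Juniper to Ginkgo, and none runs from Ginkgo to Juniper either.
So the relative order of Juniper and Ginkgo is not fixed by the given facts.

cannot be determined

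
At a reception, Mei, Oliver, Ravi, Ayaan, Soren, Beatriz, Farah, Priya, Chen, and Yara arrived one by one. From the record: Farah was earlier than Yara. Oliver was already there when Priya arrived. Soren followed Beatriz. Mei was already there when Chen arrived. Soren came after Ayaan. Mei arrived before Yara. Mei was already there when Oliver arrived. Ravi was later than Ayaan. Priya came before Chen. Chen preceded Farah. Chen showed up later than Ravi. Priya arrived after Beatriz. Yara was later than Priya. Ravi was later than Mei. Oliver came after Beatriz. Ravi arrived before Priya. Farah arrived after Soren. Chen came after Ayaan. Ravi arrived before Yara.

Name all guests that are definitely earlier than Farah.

Ayaan, Beatriz, Chen, Mei, Oliver, Priya, Ravi, Soren

Directly stated before Farah: Chen and Soren.
Ayaan reaches Farah via Ayaan → Soren → Farah.
Beatriz reaches Farah via Beatriz → Soren → Farah.
Mei reaches Farah via Mei → Chen → Farah.
Likewise Oliver, Priya, and Ravi each reach Farah by chaining the stated constraints.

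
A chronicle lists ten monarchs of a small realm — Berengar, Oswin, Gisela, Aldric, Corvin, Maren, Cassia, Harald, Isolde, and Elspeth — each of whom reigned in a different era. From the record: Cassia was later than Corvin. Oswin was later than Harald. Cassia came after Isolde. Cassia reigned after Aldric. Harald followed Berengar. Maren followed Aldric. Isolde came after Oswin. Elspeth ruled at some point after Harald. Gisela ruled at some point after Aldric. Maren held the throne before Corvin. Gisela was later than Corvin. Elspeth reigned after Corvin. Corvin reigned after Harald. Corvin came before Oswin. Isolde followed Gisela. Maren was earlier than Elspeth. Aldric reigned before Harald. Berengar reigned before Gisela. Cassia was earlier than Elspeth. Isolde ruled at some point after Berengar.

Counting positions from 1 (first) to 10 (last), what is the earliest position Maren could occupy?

Aldric must come before Maren — 1 forced predecessor.
Nothing else is forced ahead of Maren, so their earliest slot is position 1 + 1 = 2.

2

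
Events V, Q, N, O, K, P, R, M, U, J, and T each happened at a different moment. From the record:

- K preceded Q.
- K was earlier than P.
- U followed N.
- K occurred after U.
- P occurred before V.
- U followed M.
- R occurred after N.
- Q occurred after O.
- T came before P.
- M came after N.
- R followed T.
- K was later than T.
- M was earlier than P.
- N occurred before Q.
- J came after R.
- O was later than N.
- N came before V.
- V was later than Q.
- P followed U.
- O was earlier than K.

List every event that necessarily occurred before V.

Directly stated before V: N, P, and Q.
K reaches V via K → Q → V.
M reaches V via M → P → V.
O reaches V via O → Q → V.
Likewise T and U each reach V by chaining the stated constraints.
No chain forces R (or any of the others) ahead of V.

K, M, N, O, P, Q, T, U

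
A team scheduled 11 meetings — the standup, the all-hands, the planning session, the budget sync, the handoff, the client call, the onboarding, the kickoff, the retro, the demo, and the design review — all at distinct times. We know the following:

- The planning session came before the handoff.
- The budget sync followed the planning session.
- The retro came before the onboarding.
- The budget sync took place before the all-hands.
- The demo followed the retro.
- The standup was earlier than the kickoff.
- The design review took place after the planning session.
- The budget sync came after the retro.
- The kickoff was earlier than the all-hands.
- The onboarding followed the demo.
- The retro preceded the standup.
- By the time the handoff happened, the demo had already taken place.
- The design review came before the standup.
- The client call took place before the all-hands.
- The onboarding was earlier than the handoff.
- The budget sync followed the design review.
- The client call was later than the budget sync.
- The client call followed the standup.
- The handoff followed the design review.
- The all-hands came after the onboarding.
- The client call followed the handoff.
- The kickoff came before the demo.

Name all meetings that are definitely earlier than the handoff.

the demo, the design review, the kickoff, the onboarding, the planning session, the retro, the standup

Directly stated before the handoff: the demo, the design review, the onboarding, and the planning session.
The kickoff reaches the handoff via the kickoff → the demo → the handoff.
The retro reaches the handoff via the retro → the demo → the handoff.
The standup reaches the handoff via the standup → the kickoff → the demo → the handoff.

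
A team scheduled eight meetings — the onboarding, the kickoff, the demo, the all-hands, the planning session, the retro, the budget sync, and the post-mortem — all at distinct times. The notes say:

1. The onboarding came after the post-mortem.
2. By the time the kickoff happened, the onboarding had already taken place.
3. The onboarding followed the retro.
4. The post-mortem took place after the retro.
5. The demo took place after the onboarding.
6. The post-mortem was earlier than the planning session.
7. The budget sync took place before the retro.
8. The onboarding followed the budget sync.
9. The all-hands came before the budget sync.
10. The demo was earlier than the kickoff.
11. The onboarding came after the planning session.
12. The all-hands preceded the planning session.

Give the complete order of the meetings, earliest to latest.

the all-hands, the budget sync, the retro, the post-mortem, the planning session, the onboarding, the demo, the kickoff

The constraints fix every adjacent pair, so only one ordering works:
the all-hands → the budget sync → the retro → the post-mortem → the planning session → the onboarding → the demo → the kickoff.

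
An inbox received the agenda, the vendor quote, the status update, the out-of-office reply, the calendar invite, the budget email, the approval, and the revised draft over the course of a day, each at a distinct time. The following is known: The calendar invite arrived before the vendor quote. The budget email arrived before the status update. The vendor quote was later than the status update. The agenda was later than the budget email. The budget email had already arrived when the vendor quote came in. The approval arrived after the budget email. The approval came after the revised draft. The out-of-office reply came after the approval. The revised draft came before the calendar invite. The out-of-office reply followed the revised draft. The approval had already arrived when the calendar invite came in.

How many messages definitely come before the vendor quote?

Directly stated before the vendor quote: the budget email, the calendar invite, and the status update.
The approval reaches the vendor quote via the approval → the calendar invite → the vendor quote.
The revised draft reaches the vendor quote via the revised draft → the calendar invite → the vendor quote.
No chain forces the agenda (or any of the others) ahead of the vendor quote.
That's the approval, the budget email, the calendar invite, the revised draft, and the status update — 5 in all.

5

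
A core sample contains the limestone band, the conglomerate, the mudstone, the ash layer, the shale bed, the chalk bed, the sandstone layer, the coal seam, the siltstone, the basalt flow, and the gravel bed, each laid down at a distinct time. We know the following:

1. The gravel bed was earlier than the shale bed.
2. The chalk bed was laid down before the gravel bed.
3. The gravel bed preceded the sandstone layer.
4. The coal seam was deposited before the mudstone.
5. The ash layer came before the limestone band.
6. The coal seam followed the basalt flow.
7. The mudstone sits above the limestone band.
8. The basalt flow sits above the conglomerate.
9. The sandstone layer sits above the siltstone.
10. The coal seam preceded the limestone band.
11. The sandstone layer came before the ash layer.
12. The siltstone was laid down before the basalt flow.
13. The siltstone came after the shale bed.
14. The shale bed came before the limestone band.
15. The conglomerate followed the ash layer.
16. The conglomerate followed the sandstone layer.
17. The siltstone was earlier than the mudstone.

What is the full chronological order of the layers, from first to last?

The constraints fix every adjacent pair, so only one ordering works:
the chalk bed → the gravel bed → the shale bed → the siltstone → the sandstone layer → the ash layer → the conglomerate → the basalt flow → the coal seam → the limestone band → the mudstone.

the chalk bed, the gravel bed, the shale bed, the siltstone, the sandstone layer, the ash layer, the conglomerate, the basalt flow, the coal seam, the limestone band, the mudstone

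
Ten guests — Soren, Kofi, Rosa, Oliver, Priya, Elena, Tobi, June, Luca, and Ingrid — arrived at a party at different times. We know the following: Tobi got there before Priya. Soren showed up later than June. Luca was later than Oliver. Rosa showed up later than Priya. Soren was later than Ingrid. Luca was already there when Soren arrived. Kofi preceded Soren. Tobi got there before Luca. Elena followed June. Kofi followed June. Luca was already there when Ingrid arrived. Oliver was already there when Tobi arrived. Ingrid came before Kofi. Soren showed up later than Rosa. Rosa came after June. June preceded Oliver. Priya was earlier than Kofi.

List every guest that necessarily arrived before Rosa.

Directly stated before Rosa: June and Priya.
Oliver reaches Rosa via Oliver → Tobi → Priya → Rosa.
Tobi reaches Rosa via Tobi → Priya → Rosa.
No chain forces Luca (or any of the others) ahead of Rosa.

June, Oliver, Priya, Tobi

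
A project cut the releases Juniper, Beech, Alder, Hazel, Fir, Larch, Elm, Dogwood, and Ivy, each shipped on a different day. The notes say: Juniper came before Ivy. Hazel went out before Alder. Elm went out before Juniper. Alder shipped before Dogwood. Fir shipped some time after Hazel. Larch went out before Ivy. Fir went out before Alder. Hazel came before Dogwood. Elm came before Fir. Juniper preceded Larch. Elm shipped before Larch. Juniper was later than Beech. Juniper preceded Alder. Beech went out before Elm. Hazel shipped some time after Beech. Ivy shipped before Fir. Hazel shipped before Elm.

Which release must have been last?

Every other release has a chain of constraints placing it before Dogwood, so Dogwood is last.

Dogwood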